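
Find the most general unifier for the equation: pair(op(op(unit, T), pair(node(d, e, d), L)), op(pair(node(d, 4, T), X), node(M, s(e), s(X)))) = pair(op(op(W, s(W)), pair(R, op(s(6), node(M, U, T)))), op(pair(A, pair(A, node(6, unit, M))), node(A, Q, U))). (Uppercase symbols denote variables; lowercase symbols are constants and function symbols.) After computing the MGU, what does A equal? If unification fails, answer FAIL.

node(d, 4, s(unit))

Decompose pair/2: op(op(unit, T), pair(node(d, e, d), L)) = op(op(W, s(W)), pair(R, op(s(6), node(M, U, T)))),  op(pair(node(d, 4, T), X), node(M, s(e), s(X))) = op(pair(A, pair(A, node(6, unit, M))), node(A, Q, U)).
Decompose op/2: op(unit, T) = op(W, s(W)),  pair(node(d, e, d), L) = pair(R, op(s(6), node(M, U, T))).
Decompose op/2: unit = W,  T = s(W).
Bind W := unit; substituting into the one remaining equation that mentions W gives: T = s(unit).
Bind T := s(unit); substituting into the remaining equations gives: pair(node(d, e, d), L) = pair(R, op(s(6), node(M, U, s(unit)))),  op(pair(node(d, 4, s(unit)), X), node(M, s(e), s(X))) = op(pair(A, pair(A, node(6, unit, M))), node(A, Q, U)).
Decompose pair/2: node(d, e, d) = R,  L = op(s(6), node(M, U, s(unit))).
Bind R := node(d, e, d); no other remaining equation mentions R.
Bind L := op(s(6), node(M, U, s(unit))); no other remaining equation mentions L.
Decompose op/2: pair(node(d, 4, s(unit)), X) = pair(A, pair(A, node(6, unit, M))),  node(M, s(e), s(X)) = node(A, Q, U).
Decompose pair/2: node(d, 4, s(unit)) = A,  X = pair(A, node(6, unit, M)).
Bind A := node(d, 4, s(unit)); substituting into the remaining equations gives: X = pair(node(d, 4, s(unit)), node(6, unit, M)),  node(M, s(e), s(X)) = node(node(d, 4, s(unit)), Q, U).
Bind X := pair(node(d, 4, s(unit)), node(6, unit, M)); substituting into the remaining equation gives: node(M, s(e), s(pair(node(d, 4, s(unit)), node(6, unit, M)))) = node(node(d, 4, s(unit)), Q, U).
Decompose node/3: M = node(d, 4, s(unit)),  s(e) = Q,  s(pair(node(d, 4, s(unit)), node(6, unit, M))) = U.
Bind M := node(d, 4, s(unit)); substituting into the one remaining equation that mentions M gives: s(pair(node(d, 4, s(unit)), node(6, unit, node(d, 4, s(unit))))) = U. Substituting into the earlier bindings gives L := op(s(6), node(node(d, 4, s(unit)), U, s(unit))), X := pair(node(d, 4, s(unit)), node(6, unit, node(d, 4, s(unit)))).
Bind Q := s(e); no other remaining equation mentions Q.
Bind U := s(pair(node(d, 4, s(unit)), node(6, unit, node(d, 4, s(unit))))). Substituting into the earlier binding gives L := op(s(6), node(node(d, 4, s(unit)), s(pair(node(d, 4, s(unit)), node(6, unit, node(d, 4, s(unit))))), s(unit))).
MGU = { W ↦ unit, T ↦ s(unit), R ↦ node(d, e, d), L ↦ op(s(6), node(node(d, 4, s(unit)), s(pair(node(d, 4, s(unit)), node(6, unit, node(d, 4, s(unit))))), s(unit))), A ↦ node(d, 4, s(unit)), X ↦ pair(node(d, 4, s(unit)), node(6, unit, node(d, 4, s(unit)))), M ↦ node(d, 4, s(unit)), Q ↦ s(e), U ↦ s(pair(node(d, 4, s(unit)), node(6, unit, node(d, 4, s(unit))))) }, so A ↦ node(d, 4, s(unit)).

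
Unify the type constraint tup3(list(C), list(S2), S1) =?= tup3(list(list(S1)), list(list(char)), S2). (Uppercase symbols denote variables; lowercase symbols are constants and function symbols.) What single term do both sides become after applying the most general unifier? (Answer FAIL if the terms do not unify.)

Decompose tup3/3: list(C) =?= list(list(S1)),  list(S2) =?= list(list(char)),  S1 =?= S2.
Decompose list/1: C =?= list(S1).
Bind C := list(S1); no other remaining equation mentions C.
Decompose list/1: S2 =?= list(char).
Bind S2 := list(char); substituting into the remaining equation gives: S1 =?= list(char).
Bind S1 := list(char). Substituting into the earlier binding gives C := list(list(char)).
Applying the MGU to either side gives tup3(list(list(list(char))), list(list(char)), list(char)).

tup3(list(list(list(char))), list(list(char)), list(char))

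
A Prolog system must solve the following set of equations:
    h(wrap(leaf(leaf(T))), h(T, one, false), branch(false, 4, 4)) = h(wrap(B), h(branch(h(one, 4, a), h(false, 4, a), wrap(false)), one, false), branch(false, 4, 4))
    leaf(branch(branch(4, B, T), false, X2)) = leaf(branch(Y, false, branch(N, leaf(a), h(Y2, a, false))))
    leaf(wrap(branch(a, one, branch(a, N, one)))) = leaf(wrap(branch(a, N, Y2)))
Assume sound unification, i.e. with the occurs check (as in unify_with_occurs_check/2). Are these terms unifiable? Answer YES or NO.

Decompose h/3: wrap(leaf(leaf(T))) = wrap(B),  h(T, one, false) = h(branch(h(one, 4, a), h(false, 4, a), wrap(false)), one, false),  branch(false, 4, 4) = branch(false, 4, 4).
Decompose wrap/1: leaf(leaf(T)) = B.
Bind B := leaf(leaf(T)); substituting into the one remaining equation that mentions B gives: leaf(branch(branch(4, leaf(leaf(T)), T), false, X2)) = leaf(branch(Y, false, branch(N, leaf(a), h(Y2, a, false)))).
Decompose h/3: T = branch(h(one, 4, a), h(false, 4, a), wrap(false)),  one = one,  false = false.
Bind T := branch(h(one, 4, a), h(false, 4, a), wrap(false)); substituting into the one remaining equation that mentions T gives: leaf(branch(branch(4, leaf(leaf(branch(h(one, 4, a), h(false, 4, a), wrap(false)))), branch(h(one, 4, a), h(false, 4, a), wrap(false))), false, X2)) = leaf(branch(Y, false, branch(N, leaf(a), h(Y2, a, false)))). Substituting into the earlier binding gives B := leaf(leaf(branch(h(one, 4, a), h(false, 4, a), wrap(false)))).
Delete trivial equation one = one.
Delete trivial equation false = false.
Delete trivial equation branch(false, 4, 4) = branch(false, 4, 4).
Decompose leaf/1: branch(branch(4, leaf(leaf(branch(h(one, 4, a), h(false, 4, a), wrap(false)))), branch(h(one, 4, a), h(false, 4, a), wrap(false))), false, X2) = branch(Y, false, branch(N, leaf(a), h(Y2, a, false))).
Decompose branch/3: branch(4, leaf(leaf(branch(h(one, 4, a), h(false, 4, a), wrap(false)))), branch(h(one, 4, a), h(false, 4, a), wrap(false))) = Y,  false = false,  X2 = branch(N, leaf(a), h(Y2, a, false)).
Bind Y := branch(4, leaf(leaf(branch(h(one, 4, a), h(false, 4, a), wrap(false)))), branch(h(one, 4, a), h(false, 4, a), wrap(false))); no other remaining equation mentions Y.
Delete trivial equation false = false.
Bind X2 := branch(N, leaf(a), h(Y2, a, false)); no other remaining equation mentions X2.
Decompose leaf/1: wrap(branch(a, one, branch(a, N, one))) = wrap(branch(a, N, Y2)).
Decompose wrap/1: branch(a, one, branch(a, N, one)) = branch(a, N, Y2).
Decompose branch/3: a = a,  one = N,  branch(a, N, one) = Y2.
Delete trivial equation a = a.
Bind N := one; substituting into the remaining equation gives: branch(a, one, one) = Y2. Substituting into the earlier binding gives X2 := branch(one, leaf(a), h(Y2, a, false)).
Bind Y2 := branch(a, one, one). Substituting into the earlier binding gives X2 := branch(one, leaf(a), h(branch(a, one, one), a, false)).
No equations remain and no clash or occurs-check failure arose, so a unifier exists.

YES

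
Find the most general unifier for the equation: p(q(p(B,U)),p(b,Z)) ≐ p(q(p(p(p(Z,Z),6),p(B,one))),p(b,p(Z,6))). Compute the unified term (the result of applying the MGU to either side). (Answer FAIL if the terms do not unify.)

FAIL

Decompose p/2: q(p(B,U)) ≐ q(p(p(p(Z,Z),6),p(B,one))),  p(b,Z) ≐ p(b,p(Z,6)).
Decompose q/1: p(B,U) ≐ p(p(p(Z,Z),6),p(B,one)).
Decompose p/2: B ≐ p(p(Z,Z),6),  U ≐ p(B,one).
Bind B := p(p(Z,Z),6); substituting into the one remaining equation that mentions B gives: U ≐ p(p(p(Z,Z),6),one).
Bind U := p(p(p(Z,Z),6),one); no other remaining equation mentions U.
Decompose p/2: b ≐ b,  Z ≐ p(Z,6).
Delete trivial equation b ≐ b.
Occurs check fails: Z occurs in p(Z,6); the equation Z ≐ p(Z,6) has no finite solution.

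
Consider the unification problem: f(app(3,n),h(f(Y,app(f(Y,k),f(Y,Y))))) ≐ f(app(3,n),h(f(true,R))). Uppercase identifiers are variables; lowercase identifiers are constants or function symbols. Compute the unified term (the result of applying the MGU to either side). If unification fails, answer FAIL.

f(app(3,n),h(f(true,app(f(true,k),f(true,true)))))

Decompose f/2: app(3,n) ≐ app(3,n),  h(f(Y,app(f(Y,k),f(Y,Y)))) ≐ h(f(true,R)).
Delete trivial equation app(3,n) ≐ app(3,n).
Decompose h/1: f(Y,app(f(Y,k),f(Y,Y))) ≐ f(true,R).
Decompose f/2: Y ≐ true,  app(f(Y,k),f(Y,Y)) ≐ R.
Bind Y := true; substituting into the remaining equation gives: app(f(true,k),f(true,true)) ≐ R.
Bind R := app(f(true,k),f(true,true)).
Applying the MGU to either side gives f(app(3,n),h(f(true,app(f(true,k),f(true,true))))).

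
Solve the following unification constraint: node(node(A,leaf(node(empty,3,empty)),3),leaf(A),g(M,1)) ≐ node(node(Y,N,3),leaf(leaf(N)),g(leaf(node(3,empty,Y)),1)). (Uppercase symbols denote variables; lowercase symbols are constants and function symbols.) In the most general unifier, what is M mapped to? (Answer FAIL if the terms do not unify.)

Decompose node/3: node(A,leaf(node(empty,3,empty)),3) ≐ node(Y,N,3),  leaf(A) ≐ leaf(leaf(N)),  g(M,1) ≐ g(leaf(node(3,empty,Y)),1).
Decompose node/3: A ≐ Y,  leaf(node(empty,3,empty)) ≐ N,  3 ≐ 3.
Bind A := Y; substituting into the one remaining equation that mentions A gives: leaf(Y) ≐ leaf(leaf(N)).
Bind N := leaf(node(empty,3,empty)); substituting into the one remaining equation that mentions N gives: leaf(Y) ≐ leaf(leaf(leaf(node(empty,3,empty)))).
Delete trivial equation 3 ≐ 3.
Decompose leaf/1: Y ≐ leaf(leaf(node(empty,3,empty))).
Bind Y := leaf(leaf(node(empty,3,empty))); substituting into the remaining equation gives: g(M,1) ≐ g(leaf(node(3,empty,leaf(leaf(node(empty,3,empty))))),1). Substituting into the earlier binding gives A := leaf(leaf(node(empty,3,empty))).
Decompose g/2: M ≐ leaf(node(3,empty,leaf(leaf(node(empty,3,empty))))),  1 ≐ 1.
Bind M := leaf(node(3,empty,leaf(leaf(node(empty,3,empty))))); no other remaining equation mentions M.
Delete trivial equation 1 ≐ 1.
MGU = { A ↦ leaf(leaf(node(empty,3,empty))), N ↦ leaf(node(empty,3,empty)), Y ↦ leaf(leaf(node(empty,3,empty))), M ↦ leaf(node(3,empty,leaf(leaf(node(empty,3,empty))))) }, so M ↦ leaf(node(3,empty,leaf(leaf(node(empty,3,empty))))).

leaf(node(3,empty,leaf(leaf(node(empty,3,empty)))))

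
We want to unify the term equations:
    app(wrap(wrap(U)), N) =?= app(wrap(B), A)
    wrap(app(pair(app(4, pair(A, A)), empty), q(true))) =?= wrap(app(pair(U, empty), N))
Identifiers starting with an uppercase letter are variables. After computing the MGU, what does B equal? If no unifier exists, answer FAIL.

wrap(app(4, pair(q(true), q(true))))

Decompose app/2: wrap(wrap(U)) =?= wrap(B),  N =?= A.
Decompose wrap/1: wrap(U) =?= B.
Bind B := wrap(U); no other remaining equation mentions B.
Bind N := A; substituting into the remaining equation gives: wrap(app(pair(app(4, pair(A, A)), empty), q(true))) =?= wrap(app(pair(U, empty), A)).
Decompose wrap/1: app(pair(app(4, pair(A, A)), empty), q(true)) =?= app(pair(U, empty), A).
Decompose app/2: pair(app(4, pair(A, A)), empty) =?= pair(U, empty),  q(true) =?= A.
Decompose pair/2: app(4, pair(A, A)) =?= U,  empty =?= empty.
Bind U := app(4, pair(A, A)); no other remaining equation mentions U. Substituting into the earlier binding gives B := wrap(app(4, pair(A, A))).
Delete trivial equation empty =?= empty.
Bind A := q(true). Substituting into the earlier bindings gives B := wrap(app(4, pair(q(true), q(true)))), N := q(true), U := app(4, pair(q(true), q(true))).
MGU = { B ↦ wrap(app(4, pair(q(true), q(true)))), N ↦ q(true), U ↦ app(4, pair(q(true), q(true))), A ↦ q(true) }, so B ↦ wrap(app(4, pair(q(true), q(true)))).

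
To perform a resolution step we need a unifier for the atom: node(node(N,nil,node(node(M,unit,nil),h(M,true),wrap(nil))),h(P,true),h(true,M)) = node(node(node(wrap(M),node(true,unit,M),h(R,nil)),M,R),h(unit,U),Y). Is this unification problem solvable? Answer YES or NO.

Decompose node/3: node(N,nil,node(node(M,unit,nil),h(M,true),wrap(nil))) = node(node(wrap(M),node(true,unit,M),h(R,nil)),M,R),  h(P,true) = h(unit,U),  h(true,M) = Y.
Decompose node/3: N = node(wrap(M),node(true,unit,M),h(R,nil)),  nil = M,  node(node(M,unit,nil),h(M,true),wrap(nil)) = R.
Bind N := node(wrap(M),node(true,unit,M),h(R,nil)); no other remaining equation mentions N.
Bind M := nil; substituting into the 2 remaining equations that mention M gives: node(node(nil,unit,nil),h(nil,true),wrap(nil)) = R,  h(true,nil) = Y. Substituting into the earlier binding gives N := node(wrap(nil),node(true,unit,nil),h(R,nil)).
Bind R := node(node(nil,unit,nil),h(nil,true),wrap(nil)); no other remaining equation mentions R. Substituting into the earlier binding gives N := node(wrap(nil),node(true,unit,nil),h(node(node(nil,unit,nil),h(nil,true),wrap(nil)),nil)).
Decompose h/2: P = unit,  true = U.
Bind P := unit; no other remaining equation mentions P.
Bind U := true; no other remaining equation mentions U.
Bind Y := h(true,nil).
No equations remain and no clash or occurs-check failure arose, so a unifier exists.

YES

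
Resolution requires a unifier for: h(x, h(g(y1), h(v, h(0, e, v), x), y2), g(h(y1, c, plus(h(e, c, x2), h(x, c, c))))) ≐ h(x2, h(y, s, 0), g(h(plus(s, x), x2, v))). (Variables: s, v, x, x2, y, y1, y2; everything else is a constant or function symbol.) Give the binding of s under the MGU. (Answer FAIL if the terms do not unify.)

Decompose h/3: x ≐ x2,  h(g(y1), h(v, h(0, e, v), x), y2) ≐ h(y, s, 0),  g(h(y1, c, plus(h(e, c, x2), h(x, c, c)))) ≐ g(h(plus(s, x), x2, v)).
Bind x := x2; substituting into the remaining equations gives: h(g(y1), h(v, h(0, e, v), x2), y2) ≐ h(y, s, 0),  g(h(y1, c, plus(h(e, c, x2), h(x2, c, c)))) ≐ g(h(plus(s, x2), x2, v)).
Decompose h/3: g(y1) ≐ y,  h(v, h(0, e, v), x2) ≐ s,  y2 ≐ 0.
Bind y := g(y1); no other remaining equation mentions y.
Bind s := h(v, h(0, e, v), x2); substituting into the one remaining equation that mentions s gives: g(h(y1, c, plus(h(e, c, x2), h(x2, c, c)))) ≐ g(h(plus(h(v, h(0, e, v), x2), x2), x2, v)).
Bind y2 := 0; no other remaining equation mentions y2.
Decompose g/1: h(y1, c, plus(h(e, c, x2), h(x2, c, c))) ≐ h(plus(h(v, h(0, e, v), x2), x2), x2, v).
Decompose h/3: y1 ≐ plus(h(v, h(0, e, v), x2), x2),  c ≐ x2,  plus(h(e, c, x2), h(x2, c, c)) ≐ v.
Bind y1 := plus(h(v, h(0, e, v), x2), x2); no other remaining equation mentions y1. Substituting into the earlier binding gives y := g(plus(h(v, h(0, e, v), x2), x2)).
Bind x2 := c; substituting into the remaining equation gives: plus(h(e, c, c), h(c, c, c)) ≐ v. Substituting into the earlier bindings gives x := c, y := g(plus(h(v, h(0, e, v), c), c)), s := h(v, h(0, e, v), c), y1 := plus(h(v, h(0, e, v), c), c).
Bind v := plus(h(e, c, c), h(c, c, c)). Substituting into the earlier bindings gives y := g(plus(h(plus(h(e, c, c), h(c, c, c)), h(0, e, plus(h(e, c, c), h(c, c, c))), c), c)), s := h(plus(h(e, c, c), h(c, c, c)), h(0, e, plus(h(e, c, c), h(c, c, c))), c), y1 := plus(h(plus(h(e, c, c), h(c, c, c)), h(0, e, plus(h(e, c, c), h(c, c, c))), c), c).
MGU = { x := c, y := g(plus(h(plus(h(e, c, c), h(c, c, c)), h(0, e, plus(h(e, c, c), h(c, c, c))), c), c)), s := h(plus(h(e, c, c), h(c, c, c)), h(0, e, plus(h(e, c, c), h(c, c, c))), c), y2 := 0, y1 := plus(h(plus(h(e, c, c), h(c, c, c)), h(0, e, plus(h(e, c, c), h(c, c, c))), c), c), x2 := c, v := plus(h(e, c, c), h(c, c, c)) }, so s := h(plus(h(e, c, c), h(c, c, c)), h(0, e, plus(h(e, c, c), h(c, c, c))), c).

h(plus(h(e, c, c), h(c, c, c)), h(0, e, plus(h(e, c, c), h(c, c, c))), c)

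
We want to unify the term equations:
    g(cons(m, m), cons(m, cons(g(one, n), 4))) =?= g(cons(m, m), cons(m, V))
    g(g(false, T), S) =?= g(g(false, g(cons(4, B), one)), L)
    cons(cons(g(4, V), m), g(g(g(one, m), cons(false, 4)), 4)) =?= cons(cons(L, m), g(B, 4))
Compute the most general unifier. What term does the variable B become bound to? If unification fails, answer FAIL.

g(g(one, m), cons(false, 4))

Decompose g/2: cons(m, m) =?= cons(m, m),  cons(m, cons(g(one, n), 4)) =?= cons(m, V).
Delete trivial equation cons(m, m) =?= cons(m, m).
Decompose cons/2: m =?= m,  cons(g(one, n), 4) =?= V.
Delete trivial equation m =?= m.
Bind V := cons(g(one, n), 4); substituting into the one remaining equation that mentions V gives: cons(cons(g(4, cons(g(one, n), 4)), m), g(g(g(one, m), cons(false, 4)), 4)) =?= cons(cons(L, m), g(B, 4)).
Decompose g/2: g(false, T) =?= g(false, g(cons(4, B), one)),  S =?= L.
Decompose g/2: false =?= false,  T =?= g(cons(4, B), one).
Delete trivial equation false =?= false.
Bind T := g(cons(4, B), one); no other remaining equation mentions T.
Bind S := L; no other remaining equation mentions S.
Decompose cons/2: cons(g(4, cons(g(one, n), 4)), m) =?= cons(L, m),  g(g(g(one, m), cons(false, 4)), 4) =?= g(B, 4).
Decompose cons/2: g(4, cons(g(one, n), 4)) =?= L,  m =?= m.
Bind L := g(4, cons(g(one, n), 4)); no other remaining equation mentions L. Substituting into the earlier binding gives S := g(4, cons(g(one, n), 4)).
Delete trivial equation m =?= m.
Decompose g/2: g(g(one, m), cons(false, 4)) =?= B,  4 =?= 4.
Bind B := g(g(one, m), cons(false, 4)); no other remaining equation mentions B. Substituting into the earlier binding gives T := g(cons(4, g(g(one, m), cons(false, 4))), one).
Delete trivial equation 4 =?= 4.
MGU = { V -> cons(g(one, n), 4), T -> g(cons(4, g(g(one, m), cons(false, 4))), one), S -> g(4, cons(g(one, n), 4)), L -> g(4, cons(g(one, n), 4)), B -> g(g(one, m), cons(false, 4)) }, so B -> g(g(one, m), cons(false, 4)).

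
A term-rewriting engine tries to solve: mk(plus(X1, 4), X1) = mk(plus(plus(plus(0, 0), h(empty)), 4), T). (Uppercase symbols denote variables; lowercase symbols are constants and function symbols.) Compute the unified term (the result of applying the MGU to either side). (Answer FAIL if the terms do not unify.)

Decompose mk/2: plus(X1, 4) = plus(plus(plus(0, 0), h(empty)), 4),  X1 = T.
Decompose plus/2: X1 = plus(plus(0, 0), h(empty)),  4 = 4.
Bind X1 := plus(plus(0, 0), h(empty)); substituting into the one remaining equation that mentions X1 gives: plus(plus(0, 0), h(empty)) = T.
Delete trivial equation 4 = 4.
Bind T := plus(plus(0, 0), h(empty)).
Applying the MGU to either side gives mk(plus(plus(plus(0, 0), h(empty)), 4), plus(plus(0, 0), h(empty))).

mk(plus(plus(plus(0, 0), h(empty)), 4), plus(plus(0, 0), h(empty)))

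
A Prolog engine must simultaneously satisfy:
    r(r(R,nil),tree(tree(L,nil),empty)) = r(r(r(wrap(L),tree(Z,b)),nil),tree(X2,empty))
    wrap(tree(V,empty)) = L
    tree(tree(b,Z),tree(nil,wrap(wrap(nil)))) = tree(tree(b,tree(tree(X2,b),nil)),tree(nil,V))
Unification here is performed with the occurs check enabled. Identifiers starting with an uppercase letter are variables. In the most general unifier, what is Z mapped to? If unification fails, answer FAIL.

Decompose r/2: r(R,nil) = r(r(wrap(L),tree(Z,b)),nil),  tree(tree(L,nil),empty) = tree(X2,empty).
Decompose r/2: R = r(wrap(L),tree(Z,b)),  nil = nil.
Bind R := r(wrap(L),tree(Z,b)); no other remaining equation mentions R.
Delete trivial equation nil = nil.
Decompose tree/2: tree(L,nil) = X2,  empty = empty.
Bind X2 := tree(L,nil); substituting into the one remaining equation that mentions X2 gives: tree(tree(b,Z),tree(nil,wrap(wrap(nil)))) = tree(tree(b,tree(tree(tree(L,nil),b),nil)),tree(nil,V)).
Delete trivial equation empty = empty.
Bind L := wrap(tree(V,empty)); substituting into the remaining equation gives: tree(tree(b,Z),tree(nil,wrap(wrap(nil)))) = tree(tree(b,tree(tree(tree(wrap(tree(V,empty)),nil),b),nil)),tree(nil,V)). Substituting into the earlier bindings gives R := r(wrap(wrap(tree(V,empty))),tree(Z,b)), X2 := tree(wrap(tree(V,empty)),nil).
Decompose tree/2: tree(b,Z) = tree(b,tree(tree(tree(wrap(tree(V,empty)),nil),b),nil)),  tree(nil,wrap(wrap(nil))) = tree(nil,V).
Decompose tree/2: b = b,  Z = tree(tree(tree(wrap(tree(V,empty)),nil),b),nil).
Delete trivial equation b = b.
Bind Z := tree(tree(tree(wrap(tree(V,empty)),nil),b),nil); no other remaining equation mentions Z. Substituting into the earlier binding gives R := r(wrap(wrap(tree(V,empty))),tree(tree(tree(tree(wrap(tree(V,empty)),nil),b),nil),b)).
Decompose tree/2: nil = nil,  wrap(wrap(nil)) = V.
Delete trivial equation nil = nil.
Bind V := wrap(wrap(nil)). Substituting into the earlier bindings gives R := r(wrap(wrap(tree(wrap(wrap(nil)),empty))),tree(tree(tree(tree(wrap(tree(wrap(wrap(nil)),empty)),nil),b),nil),b)), X2 := tree(wrap(tree(wrap(wrap(nil)),empty)),nil), L := wrap(tree(wrap(wrap(nil)),empty)), Z := tree(tree(tree(wrap(tree(wrap(wrap(nil)),empty)),nil),b),nil).
MGU = { R -> r(wrap(wrap(tree(wrap(wrap(nil)),empty))),tree(tree(tree(tree(wrap(tree(wrap(wrap(nil)),empty)),nil),b),nil),b)), X2 -> tree(wrap(tree(wrap(wrap(nil)),empty)),nil), L -> wrap(tree(wrap(wrap(nil)),empty)), Z -> tree(tree(tree(wrap(tree(wrap(wrap(nil)),empty)),nil),b),nil), V -> wrap(wrap(nil)) }, so Z -> tree(tree(tree(wrap(tree(wrap(wrap(nil)),empty)),nil),b),nil).

tree(tree(tree(wrap(tree(wrap(wrap(nil)),empty)),nil),b),nil)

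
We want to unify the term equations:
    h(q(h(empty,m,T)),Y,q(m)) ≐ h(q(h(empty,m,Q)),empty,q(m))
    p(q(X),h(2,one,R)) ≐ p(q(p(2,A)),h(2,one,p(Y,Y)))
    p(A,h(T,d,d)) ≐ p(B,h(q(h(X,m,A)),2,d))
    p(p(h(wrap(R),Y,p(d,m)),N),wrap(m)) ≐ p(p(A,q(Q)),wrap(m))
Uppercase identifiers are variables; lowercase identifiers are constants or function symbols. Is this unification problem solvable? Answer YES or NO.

Decompose h/3: q(h(empty,m,T)) ≐ q(h(empty,m,Q)),  Y ≐ empty,  q(m) ≐ q(m).
Decompose q/1: h(empty,m,T) ≐ h(empty,m,Q).
Decompose h/3: empty ≐ empty,  m ≐ m,  T ≐ Q.
Delete trivial equation empty ≐ empty.
Delete trivial equation m ≐ m.
Bind T := Q; substituting into the one remaining equation that mentions T gives: p(A,h(Q,d,d)) ≐ p(B,h(q(h(X,m,A)),2,d)).
Bind Y := empty; substituting into the 2 remaining equations that mention Y gives: p(q(X),h(2,one,R)) ≐ p(q(p(2,A)),h(2,one,p(empty,empty))),  p(p(h(wrap(R),empty,p(d,m)),N),wrap(m)) ≐ p(p(A,q(Q)),wrap(m)).
Delete trivial equation q(m) ≐ q(m).
Decompose p/2: q(X) ≐ q(p(2,A)),  h(2,one,R) ≐ h(2,one,p(empty,empty)).
Decompose q/1: X ≐ p(2,A).
Bind X := p(2,A); substituting into the one remaining equation that mentions X gives: p(A,h(Q,d,d)) ≐ p(B,h(q(h(p(2,A),m,A)),2,d)).
Decompose h/3: 2 ≐ 2,  one ≐ one,  R ≐ p(empty,empty).
Delete trivial equation 2 ≐ 2.
Delete trivial equation one ≐ one.
Bind R := p(empty,empty); substituting into the one remaining equation that mentions R gives: p(p(h(wrap(p(empty,empty)),empty,p(d,m)),N),wrap(m)) ≐ p(p(A,q(Q)),wrap(m)).
Decompose p/2: A ≐ B,  h(Q,d,d) ≐ h(q(h(p(2,A),m,A)),2,d).
Bind A := B; substituting into the remaining equations gives: h(Q,d,d) ≐ h(q(h(p(2,B),m,B)),2,d),  p(p(h(wrap(p(empty,empty)),empty,p(d,m)),N),wrap(m)) ≐ p(p(B,q(Q)),wrap(m)). Substituting into the earlier binding gives X := p(2,B).
Decompose h/3: Q ≐ q(h(p(2,B),m,B)),  d ≐ 2,  d ≐ d.
Bind Q := q(h(p(2,B),m,B)); substituting into the one remaining equation that mentions Q gives: p(p(h(wrap(p(empty,empty)),empty,p(d,m)),N),wrap(m)) ≐ p(p(B,q(q(h(p(2,B),m,B)))),wrap(m)). Substituting into the earlier binding gives T := q(h(p(2,B),m,B)).
Clash: constants d and 2 differ; no unifier exists.

NO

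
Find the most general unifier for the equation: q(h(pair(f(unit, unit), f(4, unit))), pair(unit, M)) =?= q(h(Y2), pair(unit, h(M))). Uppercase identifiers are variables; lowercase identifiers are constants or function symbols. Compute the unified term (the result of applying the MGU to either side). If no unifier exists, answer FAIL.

Decompose q/2: h(pair(f(unit, unit), f(4, unit))) =?= h(Y2),  pair(unit, M) =?= pair(unit, h(M)).
Decompose h/1: pair(f(unit, unit), f(4, unit)) =?= Y2.
Bind Y2 := pair(f(unit, unit), f(4, unit)); no other remaining equation mentions Y2.
Decompose pair/2: unit =?= unit,  M =?= h(M).
Delete trivial equation unit =?= unit.
Occurs check fails: M occurs in h(M); the equation M =?= h(M) has no finite solution.

FAIL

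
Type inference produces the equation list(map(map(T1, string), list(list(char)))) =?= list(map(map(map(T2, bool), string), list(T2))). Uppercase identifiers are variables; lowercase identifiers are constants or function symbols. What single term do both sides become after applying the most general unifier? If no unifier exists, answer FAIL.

list(map(map(map(list(char), bool), string), list(list(char))))

Decompose list/1: map(map(T1, string), list(list(char))) =?= map(map(map(T2, bool), string), list(T2)).
Decompose map/2: map(T1, string) =?= map(map(T2, bool), string),  list(list(char)) =?= list(T2).
Decompose map/2: T1 =?= map(T2, bool),  string =?= string.
Bind T1 := map(T2, bool); no other remaining equation mentions T1.
Delete trivial equation string =?= string.
Decompose list/1: list(char) =?= T2.
Bind T2 := list(char). Substituting into the earlier binding gives T1 := map(list(char), bool).
Applying the MGU to either side gives list(map(map(map(list(char), bool), string), list(list(char)))).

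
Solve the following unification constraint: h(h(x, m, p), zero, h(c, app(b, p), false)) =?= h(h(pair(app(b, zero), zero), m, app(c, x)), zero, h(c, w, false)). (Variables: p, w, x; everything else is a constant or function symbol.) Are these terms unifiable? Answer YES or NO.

YES

Decompose h/3: h(x, m, p) =?= h(pair(app(b, zero), zero), m, app(c, x)),  zero =?= zero,  h(c, app(b, p), false) =?= h(c, w, false).
Decompose h/3: x =?= pair(app(b, zero), zero),  m =?= m,  p =?= app(c, x).
Bind x := pair(app(b, zero), zero); substituting into the one remaining equation that mentions x gives: p =?= app(c, pair(app(b, zero), zero)).
Delete trivial equation m =?= m.
Bind p := app(c, pair(app(b, zero), zero)); substituting into the one remaining equation that mentions p gives: h(c, app(b, app(c, pair(app(b, zero), zero))), false) =?= h(c, w, false).
Delete trivial equation zero =?= zero.
Decompose h/3: c =?= c,  app(b, app(c, pair(app(b, zero), zero))) =?= w,  false =?= false.
Delete trivial equation c =?= c.
Bind w := app(b, app(c, pair(app(b, zero), zero))); no other remaining equation mentions w.
Delete trivial equation false =?= false.
No equations remain and no clash or occurs-check failure arose, so a unifier exists.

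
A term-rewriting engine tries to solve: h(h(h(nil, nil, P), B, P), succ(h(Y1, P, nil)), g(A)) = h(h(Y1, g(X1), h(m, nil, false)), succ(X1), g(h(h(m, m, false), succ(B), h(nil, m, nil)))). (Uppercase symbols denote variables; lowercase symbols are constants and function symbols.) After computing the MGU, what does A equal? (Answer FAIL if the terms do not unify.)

h(h(m, m, false), succ(g(h(h(nil, nil, h(m, nil, false)), h(m, nil, false), nil))), h(nil, m, nil))

Decompose h/3: h(h(nil, nil, P), B, P) = h(Y1, g(X1), h(m, nil, false)),  succ(h(Y1, P, nil)) = succ(X1),  g(A) = g(h(h(m, m, false), succ(B), h(nil, m, nil))).
Decompose h/3: h(nil, nil, P) = Y1,  B = g(X1),  P = h(m, nil, false).
Bind Y1 := h(nil, nil, P); substituting into the one remaining equation that mentions Y1 gives: succ(h(h(nil, nil, P), P, nil)) = succ(X1).
Bind B := g(X1); substituting into the one remaining equation that mentions B gives: g(A) = g(h(h(m, m, false), succ(g(X1)), h(nil, m, nil))).
Bind P := h(m, nil, false); substituting into the one remaining equation that mentions P gives: succ(h(h(nil, nil, h(m, nil, false)), h(m, nil, false), nil)) = succ(X1). Substituting into the earlier binding gives Y1 := h(nil, nil, h(m, nil, false)).
Decompose succ/1: h(h(nil, nil, h(m, nil, false)), h(m, nil, false), nil) = X1.
Bind X1 := h(h(nil, nil, h(m, nil, false)), h(m, nil, false), nil); substituting into the remaining equation gives: g(A) = g(h(h(m, m, false), succ(g(h(h(nil, nil, h(m, nil, false)), h(m, nil, false), nil))), h(nil, m, nil))). Substituting into the earlier binding gives B := g(h(h(nil, nil, h(m, nil, false)), h(m, nil, false), nil)).
Decompose g/1: A = h(h(m, m, false), succ(g(h(h(nil, nil, h(m, nil, false)), h(m, nil, false), nil))), h(nil, m, nil)).
Bind A := h(h(m, m, false), succ(g(h(h(nil, nil, h(m, nil, false)), h(m, nil, false), nil))), h(nil, m, nil)).
MGU = { Y1 -> h(nil, nil, h(m, nil, false)), B -> g(h(h(nil, nil, h(m, nil, false)), h(m, nil, false), nil)), P -> h(m, nil, false), X1 -> h(h(nil, nil, h(m, nil, false)), h(m, nil, false), nil), A -> h(h(m, m, false), succ(g(h(h(nil, nil, h(m, nil, false)), h(m, nil, false), nil))), h(nil, m, nil)) }, so A -> h(h(m, m, false), succ(g(h(h(nil, nil, h(m, nil, false)), h(m, nil, false), nil))), h(nil, m, nil)).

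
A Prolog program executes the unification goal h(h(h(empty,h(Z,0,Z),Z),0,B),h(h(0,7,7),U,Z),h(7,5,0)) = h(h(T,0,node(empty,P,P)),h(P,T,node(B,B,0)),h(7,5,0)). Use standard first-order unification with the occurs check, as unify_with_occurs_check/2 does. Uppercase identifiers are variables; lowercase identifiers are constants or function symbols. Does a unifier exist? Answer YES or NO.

YES

Decompose h/3: h(h(empty,h(Z,0,Z),Z),0,B) = h(T,0,node(empty,P,P)),  h(h(0,7,7),U,Z) = h(P,T,node(B,B,0)),  h(7,5,0) = h(7,5,0).
Decompose h/3: h(empty,h(Z,0,Z),Z) = T,  0 = 0,  B = node(empty,P,P).
Bind T := h(empty,h(Z,0,Z),Z); substituting into the one remaining equation that mentions T gives: h(h(0,7,7),U,Z) = h(P,h(empty,h(Z,0,Z),Z),node(B,B,0)).
Delete trivial equation 0 = 0.
Bind B := node(empty,P,P); substituting into the one remaining equation that mentions B gives: h(h(0,7,7),U,Z) = h(P,h(empty,h(Z,0,Z),Z),node(node(empty,P,P),node(empty,P,P),0)).
Decompose h/3: h(0,7,7) = P,  U = h(empty,h(Z,0,Z),Z),  Z = node(node(empty,P,P),node(empty,P,P),0).
Bind P := h(0,7,7); substituting into the one remaining equation that mentions P gives: Z = node(node(empty,h(0,7,7),h(0,7,7)),node(empty,h(0,7,7),h(0,7,7)),0). Substituting into the earlier binding gives B := node(empty,h(0,7,7),h(0,7,7)).
Bind U := h(empty,h(Z,0,Z),Z); no other remaining equation mentions U.
Bind Z := node(node(empty,h(0,7,7),h(0,7,7)),node(empty,h(0,7,7),h(0,7,7)),0); no other remaining equation mentions Z. Substituting into the earlier bindings gives T := h(empty,h(node(node(empty,h(0,7,7),h(0,7,7)),node(empty,h(0,7,7),h(0,7,7)),0),0,node(node(empty,h(0,7,7),h(0,7,7)),node(empty,h(0,7,7),h(0,7,7)),0)),node(node(empty,h(0,7,7),h(0,7,7)),node(empty,h(0,7,7),h(0,7,7)),0)), U := h(empty,h(node(node(empty,h(0,7,7),h(0,7,7)),node(empty,h(0,7,7),h(0,7,7)),0),0,node(node(empty,h(0,7,7),h(0,7,7)),node(empty,h(0,7,7),h(0,7,7)),0)),node(node(empty,h(0,7,7),h(0,7,7)),node(empty,h(0,7,7),h(0,7,7)),0)).
Delete trivial equation h(7,5,0) = h(7,5,0).
No equations remain and no clash or occurs-check failure arose, so a unifier exists.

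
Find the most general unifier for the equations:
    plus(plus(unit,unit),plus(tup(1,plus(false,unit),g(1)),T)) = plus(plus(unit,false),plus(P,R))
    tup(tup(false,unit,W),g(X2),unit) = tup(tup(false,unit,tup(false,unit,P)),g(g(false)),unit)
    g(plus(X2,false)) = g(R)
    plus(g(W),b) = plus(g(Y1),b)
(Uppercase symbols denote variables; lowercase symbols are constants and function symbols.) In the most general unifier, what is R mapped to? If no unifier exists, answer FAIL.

Decompose plus/2: plus(unit,unit) = plus(unit,false),  plus(tup(1,plus(false,unit),g(1)),T) = plus(P,R).
Decompose plus/2: unit = unit,  unit = false.
Delete trivial equation unit = unit.
Clash: constants unit and false differ; no unifier exists.

FAIL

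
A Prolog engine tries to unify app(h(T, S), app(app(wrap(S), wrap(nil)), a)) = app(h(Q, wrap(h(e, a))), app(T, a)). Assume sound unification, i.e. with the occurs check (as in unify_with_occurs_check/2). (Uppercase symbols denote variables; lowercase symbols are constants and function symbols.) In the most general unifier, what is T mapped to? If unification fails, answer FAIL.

app(wrap(wrap(h(e, a))), wrap(nil))

Decompose app/2: h(T, S) = h(Q, wrap(h(e, a))),  app(app(wrap(S), wrap(nil)), a) = app(T, a).
Decompose h/2: T = Q,  S = wrap(h(e, a)).
Bind T := Q; substituting into the one remaining equation that mentions T gives: app(app(wrap(S), wrap(nil)), a) = app(Q, a).
Bind S := wrap(h(e, a)); substituting into the remaining equation gives: app(app(wrap(wrap(h(e, a))), wrap(nil)), a) = app(Q, a).
Decompose app/2: app(wrap(wrap(h(e, a))), wrap(nil)) = Q,  a = a.
Bind Q := app(wrap(wrap(h(e, a))), wrap(nil)); no other remaining equation mentions Q. Substituting into the earlier binding gives T := app(wrap(wrap(h(e, a))), wrap(nil)).
Delete trivial equation a = a.
MGU = { T -> app(wrap(wrap(h(e, a))), wrap(nil)), S -> wrap(h(e, a)), Q -> app(wrap(wrap(h(e, a))), wrap(nil)) }, so T -> app(wrap(wrap(h(e, a))), wrap(nil)).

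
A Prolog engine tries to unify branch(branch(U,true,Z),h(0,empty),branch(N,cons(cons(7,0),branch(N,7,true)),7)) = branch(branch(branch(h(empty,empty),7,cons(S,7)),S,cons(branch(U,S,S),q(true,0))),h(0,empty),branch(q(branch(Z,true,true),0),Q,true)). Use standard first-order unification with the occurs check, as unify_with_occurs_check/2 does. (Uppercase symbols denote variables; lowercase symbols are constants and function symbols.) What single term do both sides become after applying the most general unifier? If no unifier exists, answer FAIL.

Decompose branch/3: branch(U,true,Z) = branch(branch(h(empty,empty),7,cons(S,7)),S,cons(branch(U,S,S),q(true,0))),  h(0,empty) = h(0,empty),  branch(N,cons(cons(7,0),branch(N,7,true)),7) = branch(q(branch(Z,true,true),0),Q,true).
Decompose branch/3: U = branch(h(empty,empty),7,cons(S,7)),  true = S,  Z = cons(branch(U,S,S),q(true,0)).
Bind U := branch(h(empty,empty),7,cons(S,7)); substituting into the one remaining equation that mentions U gives: Z = cons(branch(branch(h(empty,empty),7,cons(S,7)),S,S),q(true,0)).
Bind S := true; substituting into the one remaining equation that mentions S gives: Z = cons(branch(branch(h(empty,empty),7,cons(true,7)),true,true),q(true,0)). Substituting into the earlier binding gives U := branch(h(empty,empty),7,cons(true,7)).
Bind Z := cons(branch(branch(h(empty,empty),7,cons(true,7)),true,true),q(true,0)); substituting into the one remaining equation that mentions Z gives: branch(N,cons(cons(7,0),branch(N,7,true)),7) = branch(q(branch(cons(branch(branch(h(empty,empty),7,cons(true,7)),true,true),q(true,0)),true,true),0),Q,true).
Delete trivial equation h(0,empty) = h(0,empty).
Decompose branch/3: N = q(branch(cons(branch(branch(h(empty,empty),7,cons(true,7)),true,true),q(true,0)),true,true),0),  cons(cons(7,0),branch(N,7,true)) = Q,  7 = true.
Bind N := q(branch(cons(branch(branch(h(empty,empty),7,cons(true,7)),true,true),q(true,0)),true,true),0); substituting into the one remaining equation that mentions N gives: cons(cons(7,0),branch(q(branch(cons(branch(branch(h(empty,empty),7,cons(true,7)),true,true),q(true,0)),true,true),0),7,true)) = Q.
Bind Q := cons(cons(7,0),branch(q(branch(cons(branch(branch(h(empty,empty),7,cons(true,7)),true,true),q(true,0)),true,true),0),7,true)); no other remaining equation mentions Q.
Clash: constants 7 and true differ; no unifier exists.

FAIL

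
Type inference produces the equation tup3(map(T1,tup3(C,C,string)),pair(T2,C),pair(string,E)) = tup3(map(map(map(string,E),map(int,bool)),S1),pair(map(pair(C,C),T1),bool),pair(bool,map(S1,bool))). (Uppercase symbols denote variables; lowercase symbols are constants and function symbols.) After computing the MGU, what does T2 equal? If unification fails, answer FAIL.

FAIL

Decompose tup3/3: map(T1,tup3(C,C,string)) = map(map(map(string,E),map(int,bool)),S1),  pair(T2,C) = pair(map(pair(C,C),T1),bool),  pair(string,E) = pair(bool,map(S1,bool)).
Decompose map/2: T1 = map(map(string,E),map(int,bool)),  tup3(C,C,string) = S1.
Bind T1 := map(map(string,E),map(int,bool)); substituting into the one remaining equation that mentions T1 gives: pair(T2,C) = pair(map(pair(C,C),map(map(string,E),map(int,bool))),bool).
Bind S1 := tup3(C,C,string); substituting into the one remaining equation that mentions S1 gives: pair(string,E) = pair(bool,map(tup3(C,C,string),bool)).
Decompose pair/2: T2 = map(pair(C,C),map(map(string,E),map(int,bool))),  C = bool.
Bind T2 := map(pair(C,C),map(map(string,E),map(int,bool))); no other remaining equation mentions T2.
Bind C := bool; substituting into the remaining equation gives: pair(string,E) = pair(bool,map(tup3(bool,bool,string),bool)). Substituting into the earlier bindings gives S1 := tup3(bool,bool,string), T2 := map(pair(bool,bool),map(map(string,E),map(int,bool))).
Decompose pair/2: string = bool,  E = map(tup3(bool,bool,string),bool).
Clash: constants string and bool differ; no unifier exists.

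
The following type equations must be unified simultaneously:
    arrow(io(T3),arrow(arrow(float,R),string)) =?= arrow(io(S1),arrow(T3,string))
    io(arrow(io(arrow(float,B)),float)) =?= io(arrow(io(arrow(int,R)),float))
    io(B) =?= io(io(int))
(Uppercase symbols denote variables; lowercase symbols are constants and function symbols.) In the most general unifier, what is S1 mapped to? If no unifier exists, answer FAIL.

FAIL

Decompose arrow/2: io(T3) =?= io(S1),  arrow(arrow(float,R),string) =?= arrow(T3,string).
Decompose io/1: T3 =?= S1.
Bind T3 := S1; substituting into the one remaining equation that mentions T3 gives: arrow(arrow(float,R),string) =?= arrow(S1,string).
Decompose arrow/2: arrow(float,R) =?= S1,  string =?= string.
Bind S1 := arrow(float,R); no other remaining equation mentions S1. Substituting into the earlier binding gives T3 := arrow(float,R).
Delete trivial equation string =?= string.
Decompose io/1: arrow(io(arrow(float,B)),float) =?= arrow(io(arrow(int,R)),float).
Decompose arrow/2: io(arrow(float,B)) =?= io(arrow(int,R)),  float =?= float.
Decompose io/1: arrow(float,B) =?= arrow(int,R).
Decompose arrow/2: float =?= int,  B =?= R.
Clash: constants float and int differ; no unifier exists.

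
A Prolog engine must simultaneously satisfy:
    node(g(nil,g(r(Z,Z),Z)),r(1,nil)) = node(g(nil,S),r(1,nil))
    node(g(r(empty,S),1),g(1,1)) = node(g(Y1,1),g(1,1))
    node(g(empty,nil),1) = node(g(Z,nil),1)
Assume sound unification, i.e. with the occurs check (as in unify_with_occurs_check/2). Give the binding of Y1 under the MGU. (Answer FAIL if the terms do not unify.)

r(empty,g(r(empty,empty),empty))

Decompose node/2: g(nil,g(r(Z,Z),Z)) = g(nil,S),  r(1,nil) = r(1,nil).
Decompose g/2: nil = nil,  g(r(Z,Z),Z) = S.
Delete trivial equation nil = nil.
Bind S := g(r(Z,Z),Z); substituting into the one remaining equation that mentions S gives: node(g(r(empty,g(r(Z,Z),Z)),1),g(1,1)) = node(g(Y1,1),g(1,1)).
Delete trivial equation r(1,nil) = r(1,nil).
Decompose node/2: g(r(empty,g(r(Z,Z),Z)),1) = g(Y1,1),  g(1,1) = g(1,1).
Decompose g/2: r(empty,g(r(Z,Z),Z)) = Y1,  1 = 1.
Bind Y1 := r(empty,g(r(Z,Z),Z)); no other remaining equation mentions Y1.
Delete trivial equation 1 = 1.
Delete trivial equation g(1,1) = g(1,1).
Decompose node/2: g(empty,nil) = g(Z,nil),  1 = 1.
Decompose g/2: empty = Z,  nil = nil.
Bind Z := empty; no other remaining equation mentions Z. Substituting into the earlier bindings gives S := g(r(empty,empty),empty), Y1 := r(empty,g(r(empty,empty),empty)).
Delete trivial equation nil = nil.
Delete trivial equation 1 = 1.
MGU = { S = g(r(empty,empty),empty), Y1 = r(empty,g(r(empty,empty),empty)), Z = empty }, so Y1 = r(empty,g(r(empty,empty),empty)).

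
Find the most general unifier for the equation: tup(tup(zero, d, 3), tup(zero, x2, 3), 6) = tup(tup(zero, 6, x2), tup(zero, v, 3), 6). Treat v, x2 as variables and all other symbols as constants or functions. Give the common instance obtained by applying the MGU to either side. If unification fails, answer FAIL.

Decompose tup/3: tup(zero, d, 3) = tup(zero, 6, x2),  tup(zero, x2, 3) = tup(zero, v, 3),  6 = 6.
Decompose tup/3: zero = zero,  d = 6,  3 = x2.
Delete trivial equation zero = zero.
Clash: constants d and 6 differ; no unifier exists.

FAIL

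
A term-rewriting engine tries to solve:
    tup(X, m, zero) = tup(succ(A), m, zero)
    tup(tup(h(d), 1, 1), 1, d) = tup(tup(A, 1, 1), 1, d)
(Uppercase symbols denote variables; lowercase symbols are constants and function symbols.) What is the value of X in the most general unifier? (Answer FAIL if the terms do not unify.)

succ(h(d))

Decompose tup/3: X = succ(A),  m = m,  zero = zero.
Bind X := succ(A); no other remaining equation mentions X.
Delete trivial equation m = m.
Delete trivial equation zero = zero.
Decompose tup/3: tup(h(d), 1, 1) = tup(A, 1, 1),  1 = 1,  d = d.
Decompose tup/3: h(d) = A,  1 = 1,  1 = 1.
Bind A := h(d); no other remaining equation mentions A. Substituting into the earlier binding gives X := succ(h(d)).
Delete trivial equation 1 = 1.
Delete trivial equation 1 = 1.
Delete trivial equation 1 = 1.
Delete trivial equation d = d.
MGU = { X := succ(h(d)), A := h(d) }, so X := succ(h(d)).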